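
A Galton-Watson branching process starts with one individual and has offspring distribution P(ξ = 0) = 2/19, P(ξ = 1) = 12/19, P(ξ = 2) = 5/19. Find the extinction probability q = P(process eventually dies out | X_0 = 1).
q = 2/5

The pgf is f(s) = 2/19 + 12/19·s + 5/19·s². The extinction probability q is the smallest fixed point of f in [0, 1]. Setting s = f(s):
  5/19·s² + (12/19 − 1)·s + 2/19 = 0
  5/19·s² − (2/19 + 5/19)·s + 2/19 = 0
which factors as (s − 1)·(5/19·s − 2/19) = 0, giving roots s = 1 and s = (2/19)/(5/19) = 2/5.
Mean offspring μ = 12/19 + 2·5/19 = 22/19 > 1 (supercritical), so q < 1. The extinction probability is the smaller root: q = (2/19)/(5/19) = 2/5.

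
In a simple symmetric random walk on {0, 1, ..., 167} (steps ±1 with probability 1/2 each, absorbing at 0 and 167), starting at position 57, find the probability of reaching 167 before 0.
P(hit 167 before 0) = 57/167

Let u_k = P(hit 167 before 0 | start at k). Then u_0 = 0, u_167 = 1, and u_k = u_{k-1}/2 + u_{k+1}/2 for 1 ≤ k ≤ 166. This harmonic recurrence is solved by u_k = k/167, giving u_57 = 57/167.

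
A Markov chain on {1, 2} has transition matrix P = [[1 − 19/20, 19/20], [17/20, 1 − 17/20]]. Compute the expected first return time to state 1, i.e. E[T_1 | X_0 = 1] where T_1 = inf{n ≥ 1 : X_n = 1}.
E[T_1 | X_0 = 1] = 1/π_1 = 36/17

For an irreducible recurrent Markov chain with stationary distribution π, E[T_i | X_0 = i] = 1/π_i (Kac's formula). Here π_1 = (17/20)/(19/20 + 17/20) = (17/20)/(9/5) = 17/36, so E[T_1 | X_0 = 1] = 1/π_1 = (19/20 + 17/20)/(17/20) = (9/5)/(17/20) = 36/17.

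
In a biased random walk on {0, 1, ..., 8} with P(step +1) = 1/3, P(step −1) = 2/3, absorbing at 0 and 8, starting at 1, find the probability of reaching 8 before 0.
P(hit 8 before 0) = (1 − (2)^1) / (1 − (2)^8) = 1/255

Let u_k denote P(reach 8 before 0 | start at k). Boundary: u_0 = 0, u_8 = 1. Recurrence: u_k = 1/3·u_{k+1} + 2/3·u_{k-1} for 1 ≤ k ≤ 7. Try u_k = A + B·r^k with r = q/p = (2/3)/(1/3) = 2. Substitution satisfies the recurrence; boundary conditions give:
  u_k = (1 − r^k) / (1 − r^N) = (1 − (2)^1) / (1 − (2)^8) = 1/255.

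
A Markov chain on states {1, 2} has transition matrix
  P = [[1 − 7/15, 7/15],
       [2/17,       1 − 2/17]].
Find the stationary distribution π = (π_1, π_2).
π_1 = 30/149, π_2 = 119/149

Solve πP = π with π_1 + π_2 = 1. From πP = π: π_1 · (1 − 7/15) + π_2 · 2/17 = π_1 ⇒ π_2 · 2/17 = π_1 · 7/15 ⇒ π_2/π_1 = (7/15)/(2/17) = 119/30. Together with π_1 + π_2 = 1:
  π_1 = (2/17)/(7/15 + 2/17) = (2/17)/(149/255) = 30/149,
  π_2 = (7/15)/(7/15 + 2/17) = (7/15)/(149/255) = 119/149.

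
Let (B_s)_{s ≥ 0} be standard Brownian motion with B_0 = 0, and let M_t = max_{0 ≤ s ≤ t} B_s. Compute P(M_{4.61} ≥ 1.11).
P(M_{4.61} ≥ 1.11) = 2·P(B_{4.61} ≥ 1.11) = 2(1 − Φ(1.11/√4.61)) ≈ 0.6052

By the reflection principle for Brownian motion, P(M_t ≥ a) = 2 · P(B_t ≥ a) for a ≥ 0. Since B_t ~ N(0, t), P(B_t ≥ 1.11) = 1 − Φ(1.11/√t) = 1 − Φ(1.11/√4.61) = 1 − Φ(0.5170). So
  P(M_{4.61} ≥ 1.11) = 2(1 − Φ(0.5170)) ≈ 0.6052.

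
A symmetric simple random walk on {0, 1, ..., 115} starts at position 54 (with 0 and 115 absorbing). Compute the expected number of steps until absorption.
E[τ | X_0 = 54] = 3294

Let v_k = E[τ | X_0 = k]. Boundary: v_0 = v_115 = 0. Recurrence: v_k = 1 + (v_{k-1} + v_{k+1})/2 for 1 ≤ k ≤ 114. The particular solution to v_k − (v_{k-1} + v_{k+1})/2 = 1 is v_k = −k^2. Adding homogeneous solution A + B k and matching boundaries gives v_k = k (115 − k). Substituting k = 54: v_54 = 54 · 61 = 3294.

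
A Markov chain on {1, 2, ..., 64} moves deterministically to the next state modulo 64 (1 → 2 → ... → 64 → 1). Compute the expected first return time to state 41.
E[T_41 | X_0 = 41] = 64

The chain cycles deterministically, so starting at state 41 it returns in exactly 64 steps. Equivalently, the stationary distribution is uniform π_j = 1/64 for every state j, so by Kac's formula E[T_41] = 1/π_41 = 64.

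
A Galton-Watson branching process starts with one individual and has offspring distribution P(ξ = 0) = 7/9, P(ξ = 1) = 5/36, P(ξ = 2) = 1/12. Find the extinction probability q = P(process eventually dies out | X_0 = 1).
q = 1

Mean offspring μ = 0·7/9 + 1·5/36 + 2·1/12 = 11/36 ≤ 1. For μ ≤ 1 with offspring not concentrated at 1, the Galton-Watson process goes extinct almost surely, so q = 1.
(Algebraic check: The pgf is f(s) = 7/9 + 5/36·s + 1/12·s². The extinction probability q is the smallest fixed point of f in [0, 1]. Setting s = f(s):
  1/12·s² + (5/36 − 1)·s + 7/9 = 0
  1/12·s² − (7/9 + 1/12)·s + 7/9 = 0
which factors as (s − 1)·(1/12·s − 7/9) = 0, giving roots s = 1 and s = (7/9)/(1/12) = 28/3. Since 28/3 ≥ 1, the smallest root in [0, 1] is s = 1.)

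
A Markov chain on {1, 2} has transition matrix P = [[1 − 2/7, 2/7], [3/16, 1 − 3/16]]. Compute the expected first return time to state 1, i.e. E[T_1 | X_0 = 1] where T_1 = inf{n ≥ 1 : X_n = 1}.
E[T_1 | X_0 = 1] = 1/π_1 = 53/21

For an irreducible recurrent Markov chain with stationary distribution π, E[T_i | X_0 = i] = 1/π_i (Kac's formula). Here π_1 = (3/16)/(2/7 + 3/16) = (3/16)/(53/112) = 21/53, so E[T_1 | X_0 = 1] = 1/π_1 = (2/7 + 3/16)/(3/16) = (53/112)/(3/16) = 53/21.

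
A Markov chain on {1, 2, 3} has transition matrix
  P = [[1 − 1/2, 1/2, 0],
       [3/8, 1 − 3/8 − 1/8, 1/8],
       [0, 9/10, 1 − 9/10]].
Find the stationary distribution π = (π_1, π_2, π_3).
π = (27/68, 9/17, 5/68)

This is a birth-death chain on three states, which satisfies detailed balance: π_1 · P_{12} = π_2 · P_{21} and π_2 · P_{23} = π_3 · P_{32}.
From π_1 · 1/2 = π_2 · 3/8: π_2/π_1 = (1/2)/(3/8) = 4/3.
From π_2 · 1/8 = π_3 · 9/10: π_3/π_2 = (1/8)/(9/10) = 5/36.
Take π_1 proportional to 1; then unnormalized π = (1, 4/3, 5/27). Normalize by dividing by the sum 68/27:
  π = (27/68, 9/17, 5/68).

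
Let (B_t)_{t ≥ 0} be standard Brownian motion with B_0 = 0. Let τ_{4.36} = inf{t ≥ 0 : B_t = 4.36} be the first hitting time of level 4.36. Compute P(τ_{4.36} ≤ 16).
P(τ_{4.36} ≤ 16) = 2(1 − Φ(4.36/√16)) = 2(1 − Φ(1.0900)) ≈ 0.2757

By the reflection principle for standard BM, P(τ_b ≤ t) = 2 · P(B_t ≥ b). Since B_t ~ N(0, t), P(B_t ≥ 4.36) = 1 − Φ(4.36/√t) = 1 − Φ(4.36/√16) = 1 − Φ(1.0900) ≈ 0.13786. Doubling: P(τ_{4.36} ≤ 16) ≈ 2 · 0.13786 = 0.27572 ≈ 0.2757.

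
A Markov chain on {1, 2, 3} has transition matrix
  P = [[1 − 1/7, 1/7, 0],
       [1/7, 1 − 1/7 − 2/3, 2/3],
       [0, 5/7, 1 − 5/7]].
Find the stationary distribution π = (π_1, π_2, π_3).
π = (15/44, 15/44, 7/22)

This is a birth-death chain on three states, which satisfies detailed balance: π_1 · P_{12} = π_2 · P_{21} and π_2 · P_{23} = π_3 · P_{32}.
From π_1 · 1/7 = π_2 · 1/7: π_2/π_1 = (1/7)/(1/7) = 1.
From π_2 · 2/3 = π_3 · 5/7: π_3/π_2 = (2/3)/(5/7) = 14/15.
Take π_1 proportional to 1; then unnormalized π = (1, 1, 14/15). Normalize by dividing by the sum 44/15:
  π = (15/44, 15/44, 7/22).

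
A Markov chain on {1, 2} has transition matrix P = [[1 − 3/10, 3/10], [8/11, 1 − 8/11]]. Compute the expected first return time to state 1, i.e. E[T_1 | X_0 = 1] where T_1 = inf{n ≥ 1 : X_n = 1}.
E[T_1 | X_0 = 1] = 1/π_1 = 113/80

For an irreducible recurrent Markov chain with stationary distribution π, E[T_i | X_0 = i] = 1/π_i (Kac's formula). Here π_1 = (8/11)/(3/10 + 8/11) = (8/11)/(113/110) = 80/113, so E[T_1 | X_0 = 1] = 1/π_1 = (3/10 + 8/11)/(8/11) = (113/110)/(8/11) = 113/80.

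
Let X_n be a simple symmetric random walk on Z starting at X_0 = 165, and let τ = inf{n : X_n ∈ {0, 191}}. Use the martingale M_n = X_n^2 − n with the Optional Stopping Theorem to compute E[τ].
E[τ] = 4290

M_n = X_n^2 − n is a martingale (since E[X_{n+1}^2 | F_n] = X_n^2 + 1). By OST (τ has finite mean in a bounded region), E[M_τ] = E[M_0] = X_0^2 − 0 = 165^2 = 27225. Also E[M_τ] = E[X_τ^2] − E[τ]. The walk exits at 0 or 191, with P(hit 191 first) = 165/191, so E[X_τ^2] = 191^2 · 165/191 + 0 = 31515. Thus E[τ] = E[X_τ^2] − E[M_τ] = 31515 − 27225 = 4290 = 165(191 − 165) = 4290.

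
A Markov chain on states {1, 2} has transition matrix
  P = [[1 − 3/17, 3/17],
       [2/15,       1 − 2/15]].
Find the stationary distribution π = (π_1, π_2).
π_1 = 34/79, π_2 = 45/79

Solve πP = π with π_1 + π_2 = 1. From πP = π: π_1 · (1 − 3/17) + π_2 · 2/15 = π_1 ⇒ π_2 · 2/15 = π_1 · 3/17 ⇒ π_2/π_1 = (3/17)/(2/15) = 45/34. Together with π_1 + π_2 = 1:
  π_1 = (2/15)/(3/17 + 2/15) = (2/15)/(79/255) = 34/79,
  π_2 = (3/17)/(3/17 + 2/15) = (3/17)/(79/255) = 45/79.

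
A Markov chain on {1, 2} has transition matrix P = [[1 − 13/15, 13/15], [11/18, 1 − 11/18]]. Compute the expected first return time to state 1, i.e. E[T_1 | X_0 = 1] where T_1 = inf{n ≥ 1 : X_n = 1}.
E[T_1 | X_0 = 1] = 1/π_1 = 133/55

For an irreducible recurrent Markov chain with stationary distribution π, E[T_i | X_0 = i] = 1/π_i (Kac's formula). Here π_1 = (11/18)/(13/15 + 11/18) = (11/18)/(133/90) = 55/133, so E[T_1 | X_0 = 1] = 1/π_1 = (13/15 + 11/18)/(11/18) = (133/90)/(11/18) = 133/55.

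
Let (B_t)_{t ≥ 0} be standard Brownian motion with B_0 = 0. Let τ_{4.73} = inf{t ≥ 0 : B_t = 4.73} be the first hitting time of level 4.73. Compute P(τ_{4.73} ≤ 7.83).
P(τ_{4.73} ≤ 7.83) = 2(1 − Φ(4.73/√7.83)) = 2(1 − Φ(1.6904)) ≈ 0.0910

By the reflection principle for standard BM, P(τ_b ≤ t) = 2 · P(B_t ≥ b). Since B_t ~ N(0, t), P(B_t ≥ 4.73) = 1 − Φ(4.73/√t) = 1 − Φ(4.73/√7.83) = 1 − Φ(1.6904) ≈ 0.04548. Doubling: P(τ_{4.73} ≤ 7.83) ≈ 2 · 0.04548 = 0.09096 ≈ 0.0910.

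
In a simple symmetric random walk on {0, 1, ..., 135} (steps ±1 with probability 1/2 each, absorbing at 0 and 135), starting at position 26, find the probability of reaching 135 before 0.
P(hit 135 before 0) = 26/135

Let u_k = P(hit 135 before 0 | start at k). Then u_0 = 0, u_135 = 1, and u_k = u_{k-1}/2 + u_{k+1}/2 for 1 ≤ k ≤ 134. This harmonic recurrence is solved by u_k = k/135, giving u_26 = 26/135.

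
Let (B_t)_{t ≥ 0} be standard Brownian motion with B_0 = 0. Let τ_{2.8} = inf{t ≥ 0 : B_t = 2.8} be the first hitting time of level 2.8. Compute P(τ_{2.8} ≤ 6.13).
P(τ_{2.8} ≤ 6.13) = 2(1 − Φ(2.8/√6.13)) = 2(1 − Φ(1.1309)) ≈ 0.2581

By the reflection principle for standard BM, P(τ_b ≤ t) = 2 · P(B_t ≥ b). Since B_t ~ N(0, t), P(B_t ≥ 2.8) = 1 − Φ(2.8/√t) = 1 − Φ(2.8/√6.13) = 1 − Φ(1.1309) ≈ 0.12905. Doubling: P(τ_{2.8} ≤ 6.13) ≈ 2 · 0.12905 = 0.25810 ≈ 0.2581.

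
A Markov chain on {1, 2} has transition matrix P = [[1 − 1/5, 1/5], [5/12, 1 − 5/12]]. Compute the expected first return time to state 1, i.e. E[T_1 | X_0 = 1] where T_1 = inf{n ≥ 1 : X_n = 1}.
E[T_1 | X_0 = 1] = 1/π_1 = 37/25

For an irreducible recurrent Markov chain with stationary distribution π, E[T_i | X_0 = i] = 1/π_i (Kac's formula). Here π_1 = (5/12)/(1/5 + 5/12) = (5/12)/(37/60) = 25/37, so E[T_1 | X_0 = 1] = 1/π_1 = (1/5 + 5/12)/(5/12) = (37/60)/(5/12) = 37/25.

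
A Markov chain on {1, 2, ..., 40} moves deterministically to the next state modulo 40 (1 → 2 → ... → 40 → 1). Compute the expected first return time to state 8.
E[T_8 | X_0 = 8] = 40

The chain cycles deterministically, so starting at state 8 it returns in exactly 40 steps. Equivalently, the stationary distribution is uniform π_j = 1/40 for every state j, so by Kac's formula E[T_8] = 1/π_8 = 40.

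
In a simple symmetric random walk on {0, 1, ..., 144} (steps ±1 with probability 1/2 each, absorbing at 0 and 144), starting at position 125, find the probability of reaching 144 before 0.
P(hit 144 before 0) = 125/144

Let u_k = P(hit 144 before 0 | start at k). Then u_0 = 0, u_144 = 1, and u_k = u_{k-1}/2 + u_{k+1}/2 for 1 ≤ k ≤ 143. This harmonic recurrence is solved by u_k = k/144, giving u_125 = 125/144.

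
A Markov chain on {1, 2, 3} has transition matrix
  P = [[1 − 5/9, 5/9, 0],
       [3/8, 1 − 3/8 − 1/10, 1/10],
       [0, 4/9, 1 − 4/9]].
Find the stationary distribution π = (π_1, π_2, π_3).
π = (27/76, 10/19, 9/76)

This is a birth-death chain on three states, which satisfies detailed balance: π_1 · P_{12} = π_2 · P_{21} and π_2 · P_{23} = π_3 · P_{32}.
From π_1 · 5/9 = π_2 · 3/8: π_2/π_1 = (5/9)/(3/8) = 40/27.
From π_2 · 1/10 = π_3 · 4/9: π_3/π_2 = (1/10)/(4/9) = 9/40.
Take π_1 proportional to 1; then unnormalized π = (1, 40/27, 1/3). Normalize by dividing by the sum 76/27:
  π = (27/76, 10/19, 9/76).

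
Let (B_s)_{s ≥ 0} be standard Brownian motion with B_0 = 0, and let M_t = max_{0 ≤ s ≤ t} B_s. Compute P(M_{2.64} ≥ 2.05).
P(M_{2.64} ≥ 2.05) = 2·P(B_{2.64} ≥ 2.05) = 2(1 − Φ(2.05/√2.64)) ≈ 0.2071

By the reflection principle for Brownian motion, P(M_t ≥ a) = 2 · P(B_t ≥ a) for a ≥ 0. Since B_t ~ N(0, t), P(B_t ≥ 2.05) = 1 − Φ(2.05/√t) = 1 − Φ(2.05/√2.64) = 1 − Φ(1.2617). So
  P(M_{2.64} ≥ 2.05) = 2(1 − Φ(1.2617)) ≈ 0.2071.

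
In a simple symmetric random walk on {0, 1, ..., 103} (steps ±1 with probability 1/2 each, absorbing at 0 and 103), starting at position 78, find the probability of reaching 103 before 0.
P(hit 103 before 0) = 78/103

Let u_k = P(hit 103 before 0 | start at k). Then u_0 = 0, u_103 = 1, and u_k = u_{k-1}/2 + u_{k+1}/2 for 1 ≤ k ≤ 102. This harmonic recurrence is solved by u_k = k/103, giving u_78 = 78/103.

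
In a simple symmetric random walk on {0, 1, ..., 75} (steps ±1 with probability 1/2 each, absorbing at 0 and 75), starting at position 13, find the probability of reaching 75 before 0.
P(hit 75 before 0) = 13/75

Let u_k = P(hit 75 before 0 | start at k). Then u_0 = 0, u_75 = 1, and u_k = u_{k-1}/2 + u_{k+1}/2 for 1 ≤ k ≤ 74. This harmonic recurrence is solved by u_k = k/75, giving u_13 = 13/75.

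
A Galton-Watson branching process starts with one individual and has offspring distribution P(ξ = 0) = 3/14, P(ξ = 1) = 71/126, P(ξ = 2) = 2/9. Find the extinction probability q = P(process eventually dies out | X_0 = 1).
q = 27/28

The pgf is f(s) = 3/14 + 71/126·s + 2/9·s². The extinction probability q is the smallest fixed point of f in [0, 1]. Setting s = f(s):
  2/9·s² + (71/126 − 1)·s + 3/14 = 0
  2/9·s² − (3/14 + 2/9)·s + 3/14 = 0
which factors as (s − 1)·(2/9·s − 3/14) = 0, giving roots s = 1 and s = (3/14)/(2/9) = 27/28.
Mean offspring μ = 71/126 + 2·2/9 = 127/126 > 1 (supercritical), so q < 1. The extinction probability is the smaller root: q = (3/14)/(2/9) = 27/28.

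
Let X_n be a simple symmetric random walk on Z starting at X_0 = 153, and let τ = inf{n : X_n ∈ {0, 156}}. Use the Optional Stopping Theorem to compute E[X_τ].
E[X_τ] = 153

X_n is a martingale and τ is a bounded-mean stopping time (indeed τ is finite a.s. with bounded expectation since the walk is in a bounded region). By the OST, E[X_τ] = E[X_0] = 153. Equivalently: E[X_τ] = 156 · P(hit 156 first) + 0 · P(hit 0 first) = 156 · (153/156) = 153.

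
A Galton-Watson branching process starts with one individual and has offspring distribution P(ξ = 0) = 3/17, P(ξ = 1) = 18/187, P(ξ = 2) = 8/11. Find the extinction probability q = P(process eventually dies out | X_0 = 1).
q = 33/136

The pgf is f(s) = 3/17 + 18/187·s + 8/11·s². The extinction probability q is the smallest fixed point of f in [0, 1]. Setting s = f(s):
  8/11·s² + (18/187 − 1)·s + 3/17 = 0
  8/11·s² − (3/17 + 8/11)·s + 3/17 = 0
which factors as (s − 1)·(8/11·s − 3/17) = 0, giving roots s = 1 and s = (3/17)/(8/11) = 33/136.
Mean offspring μ = 18/187 + 2·8/11 = 290/187 > 1 (supercritical), so q < 1. The extinction probability is the smaller root: q = (3/17)/(8/11) = 33/136.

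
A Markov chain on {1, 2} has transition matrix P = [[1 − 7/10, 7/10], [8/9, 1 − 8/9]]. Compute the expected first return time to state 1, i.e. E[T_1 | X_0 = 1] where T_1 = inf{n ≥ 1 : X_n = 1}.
E[T_1 | X_0 = 1] = 1/π_1 = 143/80

For an irreducible recurrent Markov chain with stationary distribution π, E[T_i | X_0 = i] = 1/π_i (Kac's formula). Here π_1 = (8/9)/(7/10 + 8/9) = (8/9)/(143/90) = 80/143, so E[T_1 | X_0 = 1] = 1/π_1 = (7/10 + 8/9)/(8/9) = (143/90)/(8/9) = 143/80.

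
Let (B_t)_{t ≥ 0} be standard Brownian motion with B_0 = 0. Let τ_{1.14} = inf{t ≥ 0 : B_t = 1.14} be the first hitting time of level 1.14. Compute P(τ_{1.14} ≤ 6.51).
P(τ_{1.14} ≤ 6.51) = 2(1 − Φ(1.14/√6.51)) = 2(1 − Φ(0.4468)) ≈ 0.6550

By the reflection principle for standard BM, P(τ_b ≤ t) = 2 · P(B_t ≥ b). Since B_t ~ N(0, t), P(B_t ≥ 1.14) = 1 − Φ(1.14/√t) = 1 − Φ(1.14/√6.51) = 1 − Φ(0.4468) ≈ 0.32751. Doubling: P(τ_{1.14} ≤ 6.51) ≈ 2 · 0.32751 = 0.65502 ≈ 0.6550.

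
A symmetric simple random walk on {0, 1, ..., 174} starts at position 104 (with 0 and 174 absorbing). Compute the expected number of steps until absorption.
E[τ | X_0 = 104] = 7280

Let v_k = E[τ | X_0 = k]. Boundary: v_0 = v_174 = 0. Recurrence: v_k = 1 + (v_{k-1} + v_{k+1})/2 for 1 ≤ k ≤ 173. The particular solution to v_k − (v_{k-1} + v_{k+1})/2 = 1 is v_k = −k^2. Adding homogeneous solution A + B k and matching boundaries gives v_k = k (174 − k). Substituting k = 104: v_104 = 104 · 70 = 7280.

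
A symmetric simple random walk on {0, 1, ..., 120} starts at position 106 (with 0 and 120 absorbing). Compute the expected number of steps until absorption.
E[τ | X_0 = 106] = 1484

Let v_k = E[τ | X_0 = k]. Boundary: v_0 = v_120 = 0. Recurrence: v_k = 1 + (v_{k-1} + v_{k+1})/2 for 1 ≤ k ≤ 119. The particular solution to v_k − (v_{k-1} + v_{k+1})/2 = 1 is v_k = −k^2. Adding homogeneous solution A + B k and matching boundaries gives v_k = k (120 − k). Substituting k = 106: v_106 = 106 · 14 = 1484.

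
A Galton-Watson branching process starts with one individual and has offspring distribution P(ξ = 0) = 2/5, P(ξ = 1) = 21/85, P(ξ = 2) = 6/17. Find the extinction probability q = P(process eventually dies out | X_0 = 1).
q = 1

Mean offspring μ = 0·2/5 + 1·21/85 + 2·6/17 = 81/85 ≤ 1. For μ ≤ 1 with offspring not concentrated at 1, the Galton-Watson process goes extinct almost surely, so q = 1.
(Algebraic check: The pgf is f(s) = 2/5 + 21/85·s + 6/17·s². The extinction probability q is the smallest fixed point of f in [0, 1]. Setting s = f(s):
  6/17·s² + (21/85 − 1)·s + 2/5 = 0
  6/17·s² − (2/5 + 6/17)·s + 2/5 = 0
which factors as (s − 1)·(6/17·s − 2/5) = 0, giving roots s = 1 and s = (2/5)/(6/17) = 17/15. Since 17/15 ≥ 1, the smallest root in [0, 1] is s = 1.)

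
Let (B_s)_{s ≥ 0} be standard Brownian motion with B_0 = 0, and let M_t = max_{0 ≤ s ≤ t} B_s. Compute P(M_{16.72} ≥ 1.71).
P(M_{16.72} ≥ 1.71) = 2·P(B_{16.72} ≥ 1.71) = 2(1 − Φ(1.71/√16.72)) ≈ 0.6758

By the reflection principle for Brownian motion, P(M_t ≥ a) = 2 · P(B_t ≥ a) for a ≥ 0. Since B_t ~ N(0, t), P(B_t ≥ 1.71) = 1 − Φ(1.71/√t) = 1 − Φ(1.71/√16.72) = 1 − Φ(0.4182). So
  P(M_{16.72} ≥ 1.71) = 2(1 − Φ(0.4182)) ≈ 0.6758.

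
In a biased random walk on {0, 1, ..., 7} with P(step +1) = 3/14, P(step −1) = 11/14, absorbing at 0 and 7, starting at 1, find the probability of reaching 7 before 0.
P(hit 7 before 0) = (1 − (11/3)^1) / (1 − (11/3)^7) = 729/2435623

Let u_k denote P(reach 7 before 0 | start at k). Boundary: u_0 = 0, u_7 = 1. Recurrence: u_k = 3/14·u_{k+1} + 11/14·u_{k-1} for 1 ≤ k ≤ 6. Try u_k = A + B·r^k with r = q/p = (11/14)/(3/14) = 11/3. Substitution satisfies the recurrence; boundary conditions give:
  u_k = (1 − r^k) / (1 − r^N) = (1 − (11/3)^1) / (1 − (11/3)^7) = 729/2435623.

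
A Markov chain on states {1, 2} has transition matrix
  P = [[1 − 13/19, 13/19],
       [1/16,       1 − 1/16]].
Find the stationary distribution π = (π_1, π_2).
π_1 = 19/227, π_2 = 208/227

Solve πP = π with π_1 + π_2 = 1. From πP = π: π_1 · (1 − 13/19) + π_2 · 1/16 = π_1 ⇒ π_2 · 1/16 = π_1 · 13/19 ⇒ π_2/π_1 = (13/19)/(1/16) = 208/19. Together with π_1 + π_2 = 1:
  π_1 = (1/16)/(13/19 + 1/16) = (1/16)/(227/304) = 19/227,
  π_2 = (13/19)/(13/19 + 1/16) = (13/19)/(227/304) = 208/227.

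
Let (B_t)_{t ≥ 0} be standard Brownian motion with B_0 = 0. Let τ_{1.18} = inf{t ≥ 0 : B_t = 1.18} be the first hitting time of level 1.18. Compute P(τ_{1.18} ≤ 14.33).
P(τ_{1.18} ≤ 14.33) = 2(1 − Φ(1.18/√14.33)) = 2(1 − Φ(0.3117)) ≈ 0.7553

By the reflection principle for standard BM, P(τ_b ≤ t) = 2 · P(B_t ≥ b). Since B_t ~ N(0, t), P(B_t ≥ 1.18) = 1 − Φ(1.18/√t) = 1 − Φ(1.18/√14.33) = 1 − Φ(0.3117) ≈ 0.37763. Doubling: P(τ_{1.18} ≤ 14.33) ≈ 2 · 0.37763 = 0.75526 ≈ 0.7553.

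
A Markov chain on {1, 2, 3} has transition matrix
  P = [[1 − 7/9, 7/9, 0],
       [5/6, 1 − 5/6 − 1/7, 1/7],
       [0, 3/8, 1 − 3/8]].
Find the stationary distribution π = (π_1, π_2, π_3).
π = (45/103, 42/103, 16/103)

This is a birth-death chain on three states, which satisfies detailed balance: π_1 · P_{12} = π_2 · P_{21} and π_2 · P_{23} = π_3 · P_{32}.
From π_1 · 7/9 = π_2 · 5/6: π_2/π_1 = (7/9)/(5/6) = 14/15.
From π_2 · 1/7 = π_3 · 3/8: π_3/π_2 = (1/7)/(3/8) = 8/21.
Take π_1 proportional to 1; then unnormalized π = (1, 14/15, 16/45). Normalize by dividing by the sum 103/45:
  π = (45/103, 42/103, 16/103).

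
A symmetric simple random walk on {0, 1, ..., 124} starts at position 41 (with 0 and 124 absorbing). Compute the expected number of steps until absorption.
E[τ | X_0 = 41] = 3403

Let v_k = E[τ | X_0 = k]. Boundary: v_0 = v_124 = 0. Recurrence: v_k = 1 + (v_{k-1} + v_{k+1})/2 for 1 ≤ k ≤ 123. The particular solution to v_k − (v_{k-1} + v_{k+1})/2 = 1 is v_k = −k^2. Adding homogeneous solution A + B k and matching boundaries gives v_k = k (124 − k). Substituting k = 41: v_41 = 41 · 83 = 3403.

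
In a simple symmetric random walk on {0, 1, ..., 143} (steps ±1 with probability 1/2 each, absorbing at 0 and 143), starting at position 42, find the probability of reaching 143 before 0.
P(hit 143 before 0) = 42/143

Let u_k = P(hit 143 before 0 | start at k). Then u_0 = 0, u_143 = 1, and u_k = u_{k-1}/2 + u_{k+1}/2 for 1 ≤ k ≤ 142. This harmonic recurrence is solved by u_k = k/143, giving u_42 = 42/143.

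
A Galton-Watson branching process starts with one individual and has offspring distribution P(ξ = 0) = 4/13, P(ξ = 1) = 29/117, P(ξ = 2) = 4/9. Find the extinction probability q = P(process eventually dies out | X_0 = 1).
q = 9/13

The pgf is f(s) = 4/13 + 29/117·s + 4/9·s². The extinction probability q is the smallest fixed point of f in [0, 1]. Setting s = f(s):
  4/9·s² + (29/117 − 1)·s + 4/13 = 0
  4/9·s² − (4/13 + 4/9)·s + 4/13 = 0
which factors as (s − 1)·(4/9·s − 4/13) = 0, giving roots s = 1 and s = (4/13)/(4/9) = 9/13.
Mean offspring μ = 29/117 + 2·4/9 = 133/117 > 1 (supercritical), so q < 1. The extinction probability is the smaller root: q = (4/13)/(4/9) = 9/13.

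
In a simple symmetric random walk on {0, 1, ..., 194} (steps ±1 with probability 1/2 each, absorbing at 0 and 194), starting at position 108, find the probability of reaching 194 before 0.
P(hit 194 before 0) = 108/194 = 54/97

Let u_k = P(hit 194 before 0 | start at k). Then u_0 = 0, u_194 = 1, and u_k = u_{k-1}/2 + u_{k+1}/2 for 1 ≤ k ≤ 193. This harmonic recurrence is solved by u_k = k/194, giving u_108 = 108/194 = 54/97.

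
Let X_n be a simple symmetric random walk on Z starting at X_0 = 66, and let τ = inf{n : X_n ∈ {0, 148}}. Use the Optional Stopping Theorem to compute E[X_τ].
E[X_τ] = 66

X_n is a martingale and τ is a bounded-mean stopping time (indeed τ is finite a.s. with bounded expectation since the walk is in a bounded region). By the OST, E[X_τ] = E[X_0] = 66. Equivalently: E[X_τ] = 148 · P(hit 148 first) + 0 · P(hit 0 first) = 148 · (66/148) = 66.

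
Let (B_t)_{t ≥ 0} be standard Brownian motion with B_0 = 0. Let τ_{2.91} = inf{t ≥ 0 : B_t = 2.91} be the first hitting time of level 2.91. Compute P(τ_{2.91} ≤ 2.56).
P(τ_{2.91} ≤ 2.56) = 2(1 − Φ(2.91/√2.56)) = 2(1 − Φ(1.8188)) ≈ 0.0689

By the reflection principle for standard BM, P(τ_b ≤ t) = 2 · P(B_t ≥ b). Since B_t ~ N(0, t), P(B_t ≥ 2.91) = 1 − Φ(2.91/√t) = 1 − Φ(2.91/√2.56) = 1 − Φ(1.8188) ≈ 0.03447. Doubling: P(τ_{2.91} ≤ 2.56) ≈ 2 · 0.03447 = 0.06894 ≈ 0.0689.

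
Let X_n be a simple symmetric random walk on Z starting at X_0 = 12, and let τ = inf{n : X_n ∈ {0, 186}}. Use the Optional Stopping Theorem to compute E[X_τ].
E[X_τ] = 12

X_n is a martingale and τ is a bounded-mean stopping time (indeed τ is finite a.s. with bounded expectation since the walk is in a bounded region). By the OST, E[X_τ] = E[X_0] = 12. Equivalently: E[X_τ] = 186 · P(hit 186 first) + 0 · P(hit 0 first) = 186 · (12/186) = 12.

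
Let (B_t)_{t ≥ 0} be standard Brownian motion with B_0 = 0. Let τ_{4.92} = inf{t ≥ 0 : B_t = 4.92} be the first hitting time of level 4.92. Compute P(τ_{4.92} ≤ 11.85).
P(τ_{4.92} ≤ 11.85) = 2(1 − Φ(4.92/√11.85)) = 2(1 − Φ(1.4292)) ≈ 0.1529

By the reflection principle for standard BM, P(τ_b ≤ t) = 2 · P(B_t ≥ b). Since B_t ~ N(0, t), P(B_t ≥ 4.92) = 1 − Φ(4.92/√t) = 1 − Φ(4.92/√11.85) = 1 − Φ(1.4292) ≈ 0.07647. Doubling: P(τ_{4.92} ≤ 11.85) ≈ 2 · 0.07647 = 0.15294 ≈ 0.1529.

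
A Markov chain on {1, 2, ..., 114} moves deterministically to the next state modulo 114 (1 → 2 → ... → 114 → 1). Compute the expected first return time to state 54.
E[T_54 | X_0 = 54] = 114

The chain cycles deterministically, so starting at state 54 it returns in exactly 114 steps. Equivalently, the stationary distribution is uniform π_j = 1/114 for every state j, so by Kac's formula E[T_54] = 1/π_54 = 114.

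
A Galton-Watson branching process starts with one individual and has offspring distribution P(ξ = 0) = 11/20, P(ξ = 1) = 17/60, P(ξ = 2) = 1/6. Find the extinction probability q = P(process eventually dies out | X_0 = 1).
q = 1

Mean offspring μ = 0·11/20 + 1·17/60 + 2·1/6 = 37/60 ≤ 1. For μ ≤ 1 with offspring not concentrated at 1, the Galton-Watson process goes extinct almost surely, so q = 1.
(Algebraic check: The pgf is f(s) = 11/20 + 17/60·s + 1/6·s². The extinction probability q is the smallest fixed point of f in [0, 1]. Setting s = f(s):
  1/6·s² + (17/60 − 1)·s + 11/20 = 0
  1/6·s² − (11/20 + 1/6)·s + 11/20 = 0
which factors as (s − 1)·(1/6·s − 11/20) = 0, giving roots s = 1 and s = (11/20)/(1/6) = 33/10. Since 33/10 ≥ 1, the smallest root in [0, 1] is s = 1.)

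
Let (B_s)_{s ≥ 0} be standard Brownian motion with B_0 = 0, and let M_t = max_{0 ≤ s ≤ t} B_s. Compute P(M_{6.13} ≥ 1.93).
P(M_{6.13} ≥ 1.93) = 2·P(B_{6.13} ≥ 1.93) = 2(1 − Φ(1.93/√6.13)) ≈ 0.4357

By the reflection principle for Brownian motion, P(M_t ≥ a) = 2 · P(B_t ≥ a) for a ≥ 0. Since B_t ~ N(0, t), P(B_t ≥ 1.93) = 1 − Φ(1.93/√t) = 1 − Φ(1.93/√6.13) = 1 − Φ(0.7795). So
  P(M_{6.13} ≥ 1.93) = 2(1 − Φ(0.7795)) ≈ 0.4357.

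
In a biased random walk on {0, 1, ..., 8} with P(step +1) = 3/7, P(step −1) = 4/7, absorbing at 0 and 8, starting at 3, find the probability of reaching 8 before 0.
P(hit 8 before 0) = (1 − (4/3)^3) / (1 − (4/3)^8) = 8991/58975

Let u_k denote P(reach 8 before 0 | start at k). Boundary: u_0 = 0, u_8 = 1. Recurrence: u_k = 3/7·u_{k+1} + 4/7·u_{k-1} for 1 ≤ k ≤ 7. Try u_k = A + B·r^k with r = q/p = (4/7)/(3/7) = 4/3. Substitution satisfies the recurrence; boundary conditions give:
  u_k = (1 − r^k) / (1 − r^N) = (1 − (4/3)^3) / (1 − (4/3)^8) = 8991/58975.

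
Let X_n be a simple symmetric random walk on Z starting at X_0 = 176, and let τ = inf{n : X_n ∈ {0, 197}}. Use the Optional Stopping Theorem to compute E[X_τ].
E[X_τ] = 176

X_n is a martingale and τ is a bounded-mean stopping time (indeed τ is finite a.s. with bounded expectation since the walk is in a bounded region). By the OST, E[X_τ] = E[X_0] = 176. Equivalently: E[X_τ] = 197 · P(hit 197 first) + 0 · P(hit 0 first) = 197 · (176/197) = 176.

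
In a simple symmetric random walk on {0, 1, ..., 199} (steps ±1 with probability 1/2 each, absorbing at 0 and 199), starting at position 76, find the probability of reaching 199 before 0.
P(hit 199 before 0) = 76/199

Let u_k = P(hit 199 before 0 | start at k). Then u_0 = 0, u_199 = 1, and u_k = u_{k-1}/2 + u_{k+1}/2 for 1 ≤ k ≤ 198. This harmonic recurrence is solved by u_k = k/199, giving u_76 = 76/199.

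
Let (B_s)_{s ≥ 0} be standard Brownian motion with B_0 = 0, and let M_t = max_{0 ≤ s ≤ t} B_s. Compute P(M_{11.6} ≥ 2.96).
P(M_{11.6} ≥ 2.96) = 2·P(B_{11.6} ≥ 2.96) = 2(1 − Φ(2.96/√11.6)) ≈ 0.3848

By the reflection principle for Brownian motion, P(M_t ≥ a) = 2 · P(B_t ≥ a) for a ≥ 0. Since B_t ~ N(0, t), P(B_t ≥ 2.96) = 1 − Φ(2.96/√t) = 1 − Φ(2.96/√11.6) = 1 − Φ(0.8691). So
  P(M_{11.6} ≥ 2.96) = 2(1 − Φ(0.8691)) ≈ 0.3848.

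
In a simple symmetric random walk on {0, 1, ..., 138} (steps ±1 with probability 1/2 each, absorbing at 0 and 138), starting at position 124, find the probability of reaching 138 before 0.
P(hit 138 before 0) = 124/138 = 62/69

Let u_k = P(hit 138 before 0 | start at k). Then u_0 = 0, u_138 = 1, and u_k = u_{k-1}/2 + u_{k+1}/2 for 1 ≤ k ≤ 137. This harmonic recurrence is solved by u_k = k/138, giving u_124 = 124/138 = 62/69.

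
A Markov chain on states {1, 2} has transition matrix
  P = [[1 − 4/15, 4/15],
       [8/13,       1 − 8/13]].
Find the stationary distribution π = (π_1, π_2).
π_1 = 30/43, π_2 = 13/43

Solve πP = π with π_1 + π_2 = 1. From πP = π: π_1 · (1 − 4/15) + π_2 · 8/13 = π_1 ⇒ π_2 · 8/13 = π_1 · 4/15 ⇒ π_2/π_1 = (4/15)/(8/13) = 13/30. Together with π_1 + π_2 = 1:
  π_1 = (8/13)/(4/15 + 8/13) = (8/13)/(172/195) = 30/43,
  π_2 = (4/15)/(4/15 + 8/13) = (4/15)/(172/195) = 13/43.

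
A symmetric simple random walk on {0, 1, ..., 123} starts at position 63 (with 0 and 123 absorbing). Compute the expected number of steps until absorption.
E[τ | X_0 = 63] = 3780

Let v_k = E[τ | X_0 = k]. Boundary: v_0 = v_123 = 0. Recurrence: v_k = 1 + (v_{k-1} + v_{k+1})/2 for 1 ≤ k ≤ 122. The particular solution to v_k − (v_{k-1} + v_{k+1})/2 = 1 is v_k = −k^2. Adding homogeneous solution A + B k and matching boundaries gives v_k = k (123 − k). Substituting k = 63: v_63 = 63 · 60 = 3780.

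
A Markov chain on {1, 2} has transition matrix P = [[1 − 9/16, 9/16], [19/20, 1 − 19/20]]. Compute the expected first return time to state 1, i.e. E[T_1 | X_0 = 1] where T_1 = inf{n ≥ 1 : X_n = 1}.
E[T_1 | X_0 = 1] = 1/π_1 = 121/76

For an irreducible recurrent Markov chain with stationary distribution π, E[T_i | X_0 = i] = 1/π_i (Kac's formula). Here π_1 = (19/20)/(9/16 + 19/20) = (19/20)/(121/80) = 76/121, so E[T_1 | X_0 = 1] = 1/π_1 = (9/16 + 19/20)/(19/20) = (121/80)/(19/20) = 121/76.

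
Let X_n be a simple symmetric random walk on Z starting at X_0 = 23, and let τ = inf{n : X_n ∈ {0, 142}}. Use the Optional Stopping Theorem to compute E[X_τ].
E[X_τ] = 23

X_n is a martingale and τ is a bounded-mean stopping time (indeed τ is finite a.s. with bounded expectation since the walk is in a bounded region). By the OST, E[X_τ] = E[X_0] = 23. Equivalently: E[X_τ] = 142 · P(hit 142 first) + 0 · P(hit 0 first) = 142 · (23/142) = 23.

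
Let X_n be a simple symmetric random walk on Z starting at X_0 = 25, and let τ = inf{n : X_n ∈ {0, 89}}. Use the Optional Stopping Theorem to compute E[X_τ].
E[X_τ] = 25

X_n is a martingale and τ is a bounded-mean stopping time (indeed τ is finite a.s. with bounded expectation since the walk is in a bounded region). By the OST, E[X_τ] = E[X_0] = 25. Equivalently: E[X_τ] = 89 · P(hit 89 first) + 0 · P(hit 0 first) = 89 · (25/89) = 25.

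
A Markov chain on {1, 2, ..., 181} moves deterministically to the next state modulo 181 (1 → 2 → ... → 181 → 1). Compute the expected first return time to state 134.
E[T_134 | X_0 = 134] = 181

The chain cycles deterministically, so starting at state 134 it returns in exactly 181 steps. Equivalently, the stationary distribution is uniform π_j = 1/181 for every state j, so by Kac's formula E[T_134] = 1/π_134 = 181.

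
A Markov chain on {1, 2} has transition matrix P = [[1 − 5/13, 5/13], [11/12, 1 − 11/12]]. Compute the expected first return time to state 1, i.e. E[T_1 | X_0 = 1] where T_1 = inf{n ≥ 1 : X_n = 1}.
E[T_1 | X_0 = 1] = 1/π_1 = 203/143

For an irreducible recurrent Markov chain with stationary distribution π, E[T_i | X_0 = i] = 1/π_i (Kac's formula). Here π_1 = (11/12)/(5/13 + 11/12) = (11/12)/(203/156) = 143/203, so E[T_1 | X_0 = 1] = 1/π_1 = (5/13 + 11/12)/(11/12) = (203/156)/(11/12) = 203/143.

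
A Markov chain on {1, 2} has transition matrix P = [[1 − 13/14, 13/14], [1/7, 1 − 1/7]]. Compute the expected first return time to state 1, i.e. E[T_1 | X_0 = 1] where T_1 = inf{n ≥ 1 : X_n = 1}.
E[T_1 | X_0 = 1] = 1/π_1 = 15/2

For an irreducible recurrent Markov chain with stationary distribution π, E[T_i | X_0 = i] = 1/π_i (Kac's formula). Here π_1 = (1/7)/(13/14 + 1/7) = (1/7)/(15/14) = 2/15, so E[T_1 | X_0 = 1] = 1/π_1 = (13/14 + 1/7)/(1/7) = (15/14)/(1/7) = 15/2.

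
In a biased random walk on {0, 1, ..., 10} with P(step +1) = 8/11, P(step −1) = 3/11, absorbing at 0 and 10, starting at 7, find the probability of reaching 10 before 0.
P(hit 10 before 0) = (1 − (3/8)^7) / (1 − (3/8)^10) = 214524416/214736555

Let u_k denote P(reach 10 before 0 | start at k). Boundary: u_0 = 0, u_10 = 1. Recurrence: u_k = 8/11·u_{k+1} + 3/11·u_{k-1} for 1 ≤ k ≤ 9. Try u_k = A + B·r^k with r = q/p = (3/11)/(8/11) = 3/8. Substitution satisfies the recurrence; boundary conditions give:
  u_k = (1 − r^k) / (1 − r^N) = (1 − (3/8)^7) / (1 − (3/8)^10) = 214524416/214736555.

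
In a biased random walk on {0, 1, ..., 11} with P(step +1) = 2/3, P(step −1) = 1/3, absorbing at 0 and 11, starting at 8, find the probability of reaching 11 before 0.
P(hit 11 before 0) = (1 − (1/2)^8) / (1 − (1/2)^11) = 2040/2047

Let u_k denote P(reach 11 before 0 | start at k). Boundary: u_0 = 0, u_11 = 1. Recurrence: u_k = 2/3·u_{k+1} + 1/3·u_{k-1} for 1 ≤ k ≤ 10. Try u_k = A + B·r^k with r = q/p = (1/3)/(2/3) = 1/2. Substitution satisfies the recurrence; boundary conditions give:
  u_k = (1 − r^k) / (1 − r^N) = (1 − (1/2)^8) / (1 − (1/2)^11) = 2040/2047.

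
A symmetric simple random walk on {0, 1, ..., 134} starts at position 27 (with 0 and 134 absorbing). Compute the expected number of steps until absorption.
E[τ | X_0 = 27] = 2889

Let v_k = E[τ | X_0 = k]. Boundary: v_0 = v_134 = 0. Recurrence: v_k = 1 + (v_{k-1} + v_{k+1})/2 for 1 ≤ k ≤ 133. The particular solution to v_k − (v_{k-1} + v_{k+1})/2 = 1 is v_k = −k^2. Adding homogeneous solution A + B k and matching boundaries gives v_k = k (134 − k). Substituting k = 27: v_27 = 27 · 107 = 2889.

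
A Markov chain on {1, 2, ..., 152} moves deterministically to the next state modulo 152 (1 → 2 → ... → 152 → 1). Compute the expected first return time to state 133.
E[T_133 | X_0 = 133] = 152

The chain cycles deterministically, so starting at state 133 it returns in exactly 152 steps. Equivalently, the stationary distribution is uniform π_j = 1/152 for every state j, so by Kac's formula E[T_133] = 1/π_133 = 152.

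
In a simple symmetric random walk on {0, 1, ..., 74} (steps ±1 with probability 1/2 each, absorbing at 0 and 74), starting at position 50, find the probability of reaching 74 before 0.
P(hit 74 before 0) = 50/74 = 25/37

Let u_k = P(hit 74 before 0 | start at k). Then u_0 = 0, u_74 = 1, and u_k = u_{k-1}/2 + u_{k+1}/2 for 1 ≤ k ≤ 73. This harmonic recurrence is solved by u_k = k/74, giving u_50 = 50/74 = 25/37.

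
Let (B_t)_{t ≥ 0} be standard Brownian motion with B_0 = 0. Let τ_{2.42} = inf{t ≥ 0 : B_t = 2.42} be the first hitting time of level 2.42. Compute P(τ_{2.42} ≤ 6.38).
P(τ_{2.42} ≤ 6.38) = 2(1 − Φ(2.42/√6.38)) = 2(1 − Φ(0.9581)) ≈ 0.3380

By the reflection principle for standard BM, P(τ_b ≤ t) = 2 · P(B_t ≥ b). Since B_t ~ N(0, t), P(B_t ≥ 2.42) = 1 − Φ(2.42/√t) = 1 − Φ(2.42/√6.38) = 1 − Φ(0.9581) ≈ 0.16901. Doubling: P(τ_{2.42} ≤ 6.38) ≈ 2 · 0.16901 = 0.33802 ≈ 0.3380.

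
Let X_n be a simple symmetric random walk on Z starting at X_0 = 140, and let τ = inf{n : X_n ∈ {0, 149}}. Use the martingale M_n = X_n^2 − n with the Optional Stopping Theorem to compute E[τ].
E[τ] = 1260

M_n = X_n^2 − n is a martingale (since E[X_{n+1}^2 | F_n] = X_n^2 + 1). By OST (τ has finite mean in a bounded region), E[M_τ] = E[M_0] = X_0^2 − 0 = 140^2 = 19600. Also E[M_τ] = E[X_τ^2] − E[τ]. The walk exits at 0 or 149, with P(hit 149 first) = 140/149, so E[X_τ^2] = 149^2 · 140/149 + 0 = 20860. Thus E[τ] = E[X_τ^2] − E[M_τ] = 20860 − 19600 = 1260 = 140(149 − 140) = 1260.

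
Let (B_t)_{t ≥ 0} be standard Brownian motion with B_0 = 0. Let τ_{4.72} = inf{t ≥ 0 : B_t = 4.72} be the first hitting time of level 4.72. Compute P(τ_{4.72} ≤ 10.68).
P(τ_{4.72} ≤ 10.68) = 2(1 − Φ(4.72/√10.68)) = 2(1 − Φ(1.4443)) ≈ 0.1487

By the reflection principle for standard BM, P(τ_b ≤ t) = 2 · P(B_t ≥ b). Since B_t ~ N(0, t), P(B_t ≥ 4.72) = 1 − Φ(4.72/√t) = 1 − Φ(4.72/√10.68) = 1 − Φ(1.4443) ≈ 0.07433. Doubling: P(τ_{4.72} ≤ 10.68) ≈ 2 · 0.07433 = 0.14866 ≈ 0.1487.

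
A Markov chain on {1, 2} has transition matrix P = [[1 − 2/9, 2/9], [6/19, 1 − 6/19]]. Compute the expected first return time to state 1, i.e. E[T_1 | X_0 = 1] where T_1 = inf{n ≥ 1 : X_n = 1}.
E[T_1 | X_0 = 1] = 1/π_1 = 46/27

For an irreducible recurrent Markov chain with stationary distribution π, E[T_i | X_0 = i] = 1/π_i (Kac's formula). Here π_1 = (6/19)/(2/9 + 6/19) = (6/19)/(92/171) = 27/46, so E[T_1 | X_0 = 1] = 1/π_1 = (2/9 + 6/19)/(6/19) = (92/171)/(6/19) = 46/27.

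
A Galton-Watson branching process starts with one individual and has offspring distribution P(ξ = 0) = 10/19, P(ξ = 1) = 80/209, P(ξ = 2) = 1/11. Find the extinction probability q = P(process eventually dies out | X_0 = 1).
q = 1

Mean offspring μ = 0·10/19 + 1·80/209 + 2·1/11 = 118/209 ≤ 1. For μ ≤ 1 with offspring not concentrated at 1, the Galton-Watson process goes extinct almost surely, so q = 1.
(Algebraic check: The pgf is f(s) = 10/19 + 80/209·s + 1/11·s². The extinction probability q is the smallest fixed point of f in [0, 1]. Setting s = f(s):
  1/11·s² + (80/209 − 1)·s + 10/19 = 0
  1/11·s² − (10/19 + 1/11)·s + 10/19 = 0
which factors as (s − 1)·(1/11·s − 10/19) = 0, giving roots s = 1 and s = (10/19)/(1/11) = 110/19. Since 110/19 ≥ 1, the smallest root in [0, 1] is s = 1.)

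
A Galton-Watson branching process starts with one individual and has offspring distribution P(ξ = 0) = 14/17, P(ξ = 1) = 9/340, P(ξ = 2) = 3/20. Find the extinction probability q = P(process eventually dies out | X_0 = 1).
q = 1

Mean offspring μ = 0·14/17 + 1·9/340 + 2·3/20 = 111/340 ≤ 1. For μ ≤ 1 with offspring not concentrated at 1, the Galton-Watson process goes extinct almost surely, so q = 1.
(Algebraic check: The pgf is f(s) = 14/17 + 9/340·s + 3/20·s². The extinction probability q is the smallest fixed point of f in [0, 1]. Setting s = f(s):
  3/20·s² + (9/340 − 1)·s + 14/17 = 0
  3/20·s² − (14/17 + 3/20)·s + 14/17 = 0
which factors as (s − 1)·(3/20·s − 14/17) = 0, giving roots s = 1 and s = (14/17)/(3/20) = 280/51. Since 280/51 ≥ 1, the smallest root in [0, 1] is s = 1.)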